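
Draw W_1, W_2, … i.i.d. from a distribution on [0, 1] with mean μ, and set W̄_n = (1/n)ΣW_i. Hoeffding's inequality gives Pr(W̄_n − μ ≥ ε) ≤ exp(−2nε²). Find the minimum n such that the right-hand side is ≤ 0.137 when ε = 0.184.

Require exp(−2nε²) ≤ 0.137, i.e. 2nε² ≥ ln(1/0.137) = 1.987774.
So n ≥ 1.987774 / (2·0.184²) = 29.356.
The smallest integer n is 30.

30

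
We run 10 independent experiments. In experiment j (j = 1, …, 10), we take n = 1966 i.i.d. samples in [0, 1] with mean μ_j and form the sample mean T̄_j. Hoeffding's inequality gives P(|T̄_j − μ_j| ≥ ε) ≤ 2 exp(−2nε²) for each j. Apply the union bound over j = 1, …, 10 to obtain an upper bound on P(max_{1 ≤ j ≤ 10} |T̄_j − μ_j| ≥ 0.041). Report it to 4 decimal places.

0.0269

Per-experiment Hoeffding bound: 2·exp(−2·1966·0.041²) = 2·exp(−6.60969) = 0.0026945.
Union bound over 10 events: 10·0.0026945 = 0.02694.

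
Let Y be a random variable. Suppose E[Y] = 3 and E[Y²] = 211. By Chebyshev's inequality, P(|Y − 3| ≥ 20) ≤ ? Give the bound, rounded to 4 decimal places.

Var(Y) = E[Y²] − (E[Y])² = 211 − 9 = 202.
Chebyshev's inequality: P(|Y − μ| ≥ t) ≤ Var(Y)/t² = 202/400 = 0.5050.

0.5050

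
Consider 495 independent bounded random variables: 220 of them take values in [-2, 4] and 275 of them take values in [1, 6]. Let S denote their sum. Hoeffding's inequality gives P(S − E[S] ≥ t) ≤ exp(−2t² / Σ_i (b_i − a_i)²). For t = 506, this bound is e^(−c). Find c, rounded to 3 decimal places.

34.611

Σ(b_i − a_i)² = 220·6² + 275·5² = 14795.
c = 2t² / 14795 = 2·506² / 14795 = 34.6112.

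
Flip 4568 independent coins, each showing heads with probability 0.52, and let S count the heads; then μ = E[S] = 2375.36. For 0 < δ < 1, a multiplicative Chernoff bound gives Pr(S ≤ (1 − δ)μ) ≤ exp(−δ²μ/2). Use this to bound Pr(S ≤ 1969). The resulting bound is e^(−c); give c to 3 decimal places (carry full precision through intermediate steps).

Write 1969 = (1 − δ)μ, so δ = 1 − 1969/2375.36 = 0.171073…
Then the exponent is δ²μ/2 = (μ − 1969)²/(2μ) = 34.758615.

34.759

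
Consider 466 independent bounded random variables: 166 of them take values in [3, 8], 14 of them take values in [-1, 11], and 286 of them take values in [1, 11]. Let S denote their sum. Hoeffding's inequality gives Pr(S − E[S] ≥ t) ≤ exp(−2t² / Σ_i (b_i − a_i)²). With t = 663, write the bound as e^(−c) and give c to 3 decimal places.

Σ(b_i − a_i)² = 166·5² + 14·12² + 286·10² = 34766.
c = 2t² / 34766 = 2·663² / 34766 = 25.2873.

25.287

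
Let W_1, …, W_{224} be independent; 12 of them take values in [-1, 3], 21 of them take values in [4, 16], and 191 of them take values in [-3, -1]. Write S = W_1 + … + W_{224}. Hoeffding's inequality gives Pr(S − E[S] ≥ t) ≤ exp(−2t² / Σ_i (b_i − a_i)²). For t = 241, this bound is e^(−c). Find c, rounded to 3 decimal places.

Σ(b_i − a_i)² = 12·4² + 21·12² + 191·2² = 3980.
c = 2t² / 3980 = 2·241² / 3980 = 29.1864.

29.186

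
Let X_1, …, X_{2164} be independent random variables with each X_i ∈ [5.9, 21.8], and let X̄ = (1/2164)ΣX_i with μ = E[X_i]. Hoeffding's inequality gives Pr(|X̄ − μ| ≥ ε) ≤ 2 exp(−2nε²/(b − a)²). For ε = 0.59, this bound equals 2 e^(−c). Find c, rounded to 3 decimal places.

c = 2nε²/(b − a)² = 2·2164·0.59² / 15.9² = 5.9593.

5.959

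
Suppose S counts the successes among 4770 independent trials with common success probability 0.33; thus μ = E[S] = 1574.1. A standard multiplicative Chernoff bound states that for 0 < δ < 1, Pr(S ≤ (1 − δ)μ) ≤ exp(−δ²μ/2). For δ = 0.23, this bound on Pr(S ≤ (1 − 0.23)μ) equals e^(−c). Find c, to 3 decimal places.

c = δ²μ/2 = 0.23²·1574.1/2 = 41.6349.

41.635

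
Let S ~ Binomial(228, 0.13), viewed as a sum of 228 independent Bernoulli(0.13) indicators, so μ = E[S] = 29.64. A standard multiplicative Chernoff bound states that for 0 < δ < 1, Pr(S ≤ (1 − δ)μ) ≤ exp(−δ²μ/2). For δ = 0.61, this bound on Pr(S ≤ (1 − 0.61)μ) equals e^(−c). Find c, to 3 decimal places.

5.515

c = δ²μ/2 = 0.61²·29.64/2 = 5.5145.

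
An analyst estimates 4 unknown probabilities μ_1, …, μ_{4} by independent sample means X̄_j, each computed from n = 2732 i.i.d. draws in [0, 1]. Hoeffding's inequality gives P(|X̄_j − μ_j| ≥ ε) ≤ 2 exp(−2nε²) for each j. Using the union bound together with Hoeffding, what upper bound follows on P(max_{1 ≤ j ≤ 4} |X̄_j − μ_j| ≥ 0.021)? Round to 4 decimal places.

Per-experiment Hoeffding bound: 2·exp(−2·2732·0.021²) = 2·exp(−2.40962) = 0.1797.
Union bound over 4 events: 4·0.1797 = 0.71879.

0.7188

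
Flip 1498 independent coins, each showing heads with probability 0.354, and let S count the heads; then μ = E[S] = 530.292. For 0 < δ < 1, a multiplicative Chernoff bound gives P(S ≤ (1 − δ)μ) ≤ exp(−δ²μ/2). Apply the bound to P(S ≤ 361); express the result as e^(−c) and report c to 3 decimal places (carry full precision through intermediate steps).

Write 361 = (1 − δ)μ, so δ = 1 − 361/530.292 = 0.319243…
Then the exponent is δ²μ/2 = (μ − 361)²/(2μ) = 27.022642.

27.023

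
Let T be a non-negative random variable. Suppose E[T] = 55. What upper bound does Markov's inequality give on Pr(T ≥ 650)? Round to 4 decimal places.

0.0846

Markov's inequality: for a non-negative random variable, Pr(T ≥ a) ≤ E[T]/a.
Here E[T] = 55 and a = 650, so the bound is 55/650 = 0.0846.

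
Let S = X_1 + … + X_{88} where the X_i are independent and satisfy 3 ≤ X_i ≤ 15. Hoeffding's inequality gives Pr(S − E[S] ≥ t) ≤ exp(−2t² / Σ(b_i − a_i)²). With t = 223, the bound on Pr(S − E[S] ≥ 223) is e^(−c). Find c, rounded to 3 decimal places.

Σ(b_i − a_i)² = 88·(12)² = 12672.
c = 2t²/12672 = 2·223²/12672 = 7.8486.

7.849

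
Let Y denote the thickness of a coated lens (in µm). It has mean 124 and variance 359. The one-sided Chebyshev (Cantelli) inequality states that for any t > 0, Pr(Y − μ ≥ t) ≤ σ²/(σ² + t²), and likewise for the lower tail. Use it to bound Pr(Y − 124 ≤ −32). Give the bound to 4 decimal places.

0.2596

Here σ² = 359 and t = 32, so σ² + t² = 1383.
Cantelli's bound: 359/1383 = 0.2596.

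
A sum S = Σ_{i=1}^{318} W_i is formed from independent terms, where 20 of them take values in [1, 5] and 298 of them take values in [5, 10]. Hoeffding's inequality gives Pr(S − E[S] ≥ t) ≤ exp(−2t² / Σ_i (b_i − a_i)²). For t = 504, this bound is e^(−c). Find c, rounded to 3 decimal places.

65.384

Σ(b_i − a_i)² = 20·4² + 298·5² = 7770.
c = 2t² / 7770 = 2·504² / 7770 = 65.3838.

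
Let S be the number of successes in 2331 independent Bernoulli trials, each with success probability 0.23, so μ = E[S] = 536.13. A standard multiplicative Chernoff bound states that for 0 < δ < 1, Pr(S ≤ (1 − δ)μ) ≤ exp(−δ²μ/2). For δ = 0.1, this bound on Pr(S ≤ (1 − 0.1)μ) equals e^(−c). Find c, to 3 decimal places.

c = δ²μ/2 = 0.1²·536.13/2 = 2.6806.

2.681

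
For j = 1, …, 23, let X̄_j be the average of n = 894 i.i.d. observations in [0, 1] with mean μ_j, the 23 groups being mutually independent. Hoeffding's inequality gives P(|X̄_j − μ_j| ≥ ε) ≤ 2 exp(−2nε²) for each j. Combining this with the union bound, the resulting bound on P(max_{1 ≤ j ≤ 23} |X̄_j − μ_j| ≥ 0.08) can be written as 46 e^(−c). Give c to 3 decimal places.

11.443

Union bound over the 23 events: P(max_{1 ≤ j ≤ 23} |X̄_j − μ_j| ≥ 0.08) ≤ 23·2·exp(−2nε²) = 46 exp(−2·894·0.08²).
So c = 2·894·0.08² = 11.4432.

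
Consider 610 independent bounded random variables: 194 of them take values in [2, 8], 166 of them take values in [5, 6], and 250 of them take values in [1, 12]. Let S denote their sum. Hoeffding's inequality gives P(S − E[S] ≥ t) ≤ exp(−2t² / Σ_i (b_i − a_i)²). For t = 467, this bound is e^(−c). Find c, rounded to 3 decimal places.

Σ(b_i − a_i)² = 194·6² + 166·1² + 250·11² = 37400.
c = 2t² / 37400 = 2·467² / 37400 = 11.6625.

11.663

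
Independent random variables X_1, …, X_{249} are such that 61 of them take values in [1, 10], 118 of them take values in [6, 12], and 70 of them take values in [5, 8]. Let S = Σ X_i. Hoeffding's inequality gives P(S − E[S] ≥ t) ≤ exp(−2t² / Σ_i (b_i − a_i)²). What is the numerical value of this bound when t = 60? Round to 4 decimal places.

0.4803

Σ(b_i − a_i)² = 61·9² + 118·6² + 70·3² = 9819.
Exponent = 2·60² / 9819 = 0.73327.
Bound = exp(−0.73327) = 0.48033.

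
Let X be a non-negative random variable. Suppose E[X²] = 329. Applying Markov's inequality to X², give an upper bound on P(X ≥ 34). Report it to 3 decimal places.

Since X ≥ 0, the event {X ≥ 34} is the same as {X² ≥ 1156}.
Markov's inequality applied to X² gives P(X² ≥ 1156) ≤ E[X²]/1156 = 329/1156 = 0.2846.

0.285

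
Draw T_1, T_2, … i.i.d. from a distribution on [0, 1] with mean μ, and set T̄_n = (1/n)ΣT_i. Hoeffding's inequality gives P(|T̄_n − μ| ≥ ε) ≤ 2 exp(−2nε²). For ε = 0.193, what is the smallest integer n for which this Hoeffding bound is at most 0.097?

Require 2·exp(−2nε²) ≤ 0.097, i.e. 2nε² ≥ ln(2/0.097) = 3.026191.
So n ≥ 3.026191 / (2·0.193²) = 40.621.
The smallest integer n is 41.

41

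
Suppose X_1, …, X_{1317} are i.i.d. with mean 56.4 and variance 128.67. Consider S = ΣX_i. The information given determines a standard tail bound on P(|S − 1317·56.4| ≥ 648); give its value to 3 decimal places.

With mean and variance of each term known, Chebyshev's inequality bounds the deviation of the sum (or sample mean).
Var(S) = n·Var(X_i) = 1317·128.67 = 169458.39.
Chebyshev: P(|S − 1317·56.4| ≥ 648) ≤ Var(S)/648² = 169458.39/419904 = 0.4036.

0.404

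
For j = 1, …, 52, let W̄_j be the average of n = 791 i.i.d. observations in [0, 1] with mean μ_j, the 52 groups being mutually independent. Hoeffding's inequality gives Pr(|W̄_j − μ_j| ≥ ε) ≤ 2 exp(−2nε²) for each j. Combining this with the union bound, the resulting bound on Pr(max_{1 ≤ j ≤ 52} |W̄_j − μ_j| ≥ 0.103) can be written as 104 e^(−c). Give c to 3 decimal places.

Union bound over the 52 events: Pr(max_{1 ≤ j ≤ 52} |W̄_j − μ_j| ≥ 0.103) ≤ 52·2·exp(−2nε²) = 104 exp(−2·791·0.103²).
So c = 2·791·0.103² = 16.7834.

16.783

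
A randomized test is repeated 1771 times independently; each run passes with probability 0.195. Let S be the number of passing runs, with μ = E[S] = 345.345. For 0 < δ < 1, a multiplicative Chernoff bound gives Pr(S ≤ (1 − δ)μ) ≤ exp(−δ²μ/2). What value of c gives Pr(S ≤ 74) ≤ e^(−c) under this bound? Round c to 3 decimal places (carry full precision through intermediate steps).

Write 74 = (1 − δ)μ, so δ = 1 − 74/345.345 = 0.7857215…
Then the exponent is δ²μ/2 = (μ − 74)²/(2μ) = 106.600804.

106.601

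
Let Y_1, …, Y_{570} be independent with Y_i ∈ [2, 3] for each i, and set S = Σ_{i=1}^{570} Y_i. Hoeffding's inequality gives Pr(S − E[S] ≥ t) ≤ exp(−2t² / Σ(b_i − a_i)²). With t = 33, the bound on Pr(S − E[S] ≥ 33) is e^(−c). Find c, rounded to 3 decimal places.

Σ(b_i − a_i)² = 570·(1)² = 570.
c = 2t²/570 = 2·33²/570 = 3.8211.

3.821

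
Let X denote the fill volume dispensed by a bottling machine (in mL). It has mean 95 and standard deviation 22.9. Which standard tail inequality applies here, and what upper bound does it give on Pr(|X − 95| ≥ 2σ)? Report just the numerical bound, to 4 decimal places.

0.2500

Mean and variance are known, so Chebyshev's inequality applies.
Chebyshev: Pr(|X − μ| ≥ t) ≤ Var(X)/t².
Var(X) = σ² = 22.9² = 524.41.
t = 2·22.9 = 45.8.
Bound = 524.41 / 2097.64 = 0.2500.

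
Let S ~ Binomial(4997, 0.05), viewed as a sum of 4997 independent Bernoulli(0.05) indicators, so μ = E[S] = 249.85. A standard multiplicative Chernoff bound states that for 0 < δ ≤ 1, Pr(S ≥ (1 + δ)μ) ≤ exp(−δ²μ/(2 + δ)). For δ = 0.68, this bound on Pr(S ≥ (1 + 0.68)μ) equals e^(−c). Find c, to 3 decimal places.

c = δ²μ/(2 + δ) = 0.68²·249.85/(2 + 0.68) = 43.1084.

43.108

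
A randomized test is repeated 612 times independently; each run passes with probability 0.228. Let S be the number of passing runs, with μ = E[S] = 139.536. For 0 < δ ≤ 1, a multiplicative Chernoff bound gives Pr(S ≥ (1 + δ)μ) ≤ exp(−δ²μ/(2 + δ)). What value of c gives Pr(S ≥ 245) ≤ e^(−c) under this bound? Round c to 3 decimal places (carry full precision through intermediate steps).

28.925

Write 245 = (1 + δ)μ, so δ = 245/139.536 − 1 = 0.7558193…
Then the exponent is δ²μ/(2 + δ) = (245 − μ)² / (μ·(2 + δ)) = 28.924874.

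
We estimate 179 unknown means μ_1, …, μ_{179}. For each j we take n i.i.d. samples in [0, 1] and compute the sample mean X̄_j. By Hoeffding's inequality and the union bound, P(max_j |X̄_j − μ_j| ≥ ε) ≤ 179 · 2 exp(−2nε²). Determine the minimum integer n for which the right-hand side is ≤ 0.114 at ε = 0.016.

15727

Need 2·179·exp(−2nε²) ≤ 0.114, i.e. exp(−2nε²) ≤ 0.114/358.
So 2nε² ≥ ln(358/0.114) = 8.052090.
Hence n ≥ 8.052090/(2·0.016²) = 15726.738.
The smallest integer n is 15727.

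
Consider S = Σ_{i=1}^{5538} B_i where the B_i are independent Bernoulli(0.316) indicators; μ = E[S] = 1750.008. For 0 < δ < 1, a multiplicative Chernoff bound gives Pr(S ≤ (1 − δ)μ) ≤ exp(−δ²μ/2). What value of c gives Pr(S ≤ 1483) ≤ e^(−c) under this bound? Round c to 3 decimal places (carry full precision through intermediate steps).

Write 1483 = (1 − δ)μ, so δ = 1 − 1483/1750.008 = 0.1525753…
Then the exponent is δ²μ/2 = (μ − 1483)²/(2μ) = 20.369413.

20.369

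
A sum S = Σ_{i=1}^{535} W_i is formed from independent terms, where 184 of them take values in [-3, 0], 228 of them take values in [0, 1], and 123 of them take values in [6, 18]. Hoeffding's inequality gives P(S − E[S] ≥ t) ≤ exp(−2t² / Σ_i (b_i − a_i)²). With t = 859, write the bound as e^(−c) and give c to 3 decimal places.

Σ(b_i − a_i)² = 184·3² + 228·1² + 123·12² = 19596.
c = 2t² / 19596 = 2·859² / 19596 = 75.3093.

75.309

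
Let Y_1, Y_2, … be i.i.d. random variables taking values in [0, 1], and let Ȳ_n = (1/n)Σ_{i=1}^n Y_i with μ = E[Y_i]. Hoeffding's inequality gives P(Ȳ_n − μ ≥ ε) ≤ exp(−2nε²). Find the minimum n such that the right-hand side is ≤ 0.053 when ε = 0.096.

Require exp(−2nε²) ≤ 0.053, i.e. 2nε² ≥ ln(1/0.053) = 2.937463.
So n ≥ 2.937463 / (2·0.096²) = 159.368.
The smallest integer n is 160.

160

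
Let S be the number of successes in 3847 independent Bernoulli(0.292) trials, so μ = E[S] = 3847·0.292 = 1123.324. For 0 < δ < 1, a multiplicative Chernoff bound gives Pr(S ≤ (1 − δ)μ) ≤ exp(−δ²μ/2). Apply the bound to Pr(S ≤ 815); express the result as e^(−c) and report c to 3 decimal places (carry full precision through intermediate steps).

Write 815 = (1 − δ)μ, so δ = 1 − 815/1123.324 = 0.2744747…
Then the exponent is δ²μ/2 = (μ − 815)²/(2μ) = 42.313566.

42.314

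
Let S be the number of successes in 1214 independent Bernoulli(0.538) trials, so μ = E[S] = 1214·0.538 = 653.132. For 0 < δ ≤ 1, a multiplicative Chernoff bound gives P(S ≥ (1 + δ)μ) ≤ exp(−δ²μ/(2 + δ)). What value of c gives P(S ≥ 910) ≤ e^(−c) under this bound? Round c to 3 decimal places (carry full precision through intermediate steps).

Write 910 = (1 + δ)μ, so δ = 910/653.132 − 1 = 0.3932865…
Then the exponent is δ²μ/(2 + δ) = (910 − μ)² / (μ·(2 + δ)) = 42.210875.

42.211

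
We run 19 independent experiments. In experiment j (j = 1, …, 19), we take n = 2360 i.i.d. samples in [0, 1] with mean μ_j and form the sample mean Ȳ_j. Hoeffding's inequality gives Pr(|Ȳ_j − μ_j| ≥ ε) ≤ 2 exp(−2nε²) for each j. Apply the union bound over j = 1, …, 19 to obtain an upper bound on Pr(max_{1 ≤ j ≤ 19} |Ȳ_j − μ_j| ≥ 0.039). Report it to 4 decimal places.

Per-experiment Hoeffding bound: 2·exp(−2·2360·0.039²) = 2·exp(−7.17912) = 0.0015247.
Union bound over 19 events: 19·0.0015247 = 0.02897.

0.0290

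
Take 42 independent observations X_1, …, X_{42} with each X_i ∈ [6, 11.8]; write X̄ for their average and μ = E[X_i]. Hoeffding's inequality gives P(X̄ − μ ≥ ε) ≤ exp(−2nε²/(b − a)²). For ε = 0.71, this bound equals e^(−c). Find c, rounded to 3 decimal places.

c = 2nε²/(b − a)² = 2·42·0.71² / 5.8² = 1.2588.

1.259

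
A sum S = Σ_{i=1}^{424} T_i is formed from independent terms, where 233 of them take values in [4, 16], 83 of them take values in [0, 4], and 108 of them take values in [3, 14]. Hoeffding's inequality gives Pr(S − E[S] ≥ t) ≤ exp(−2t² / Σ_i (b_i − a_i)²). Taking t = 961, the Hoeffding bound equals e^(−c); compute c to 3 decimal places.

38.522

Σ(b_i − a_i)² = 233·12² + 83·4² + 108·11² = 47948.
c = 2t² / 47948 = 2·961² / 47948 = 38.5218.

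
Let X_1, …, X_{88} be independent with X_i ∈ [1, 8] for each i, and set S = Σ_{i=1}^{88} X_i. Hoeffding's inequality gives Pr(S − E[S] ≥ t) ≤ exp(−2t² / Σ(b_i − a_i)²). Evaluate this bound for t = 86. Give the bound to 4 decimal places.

Σ(b_i − a_i)² = 88·(7)² = 4312.
Exponent = 2·86²/4312 = 3.4304.
Bound = exp(−3.4304) = 0.03237.

0.0324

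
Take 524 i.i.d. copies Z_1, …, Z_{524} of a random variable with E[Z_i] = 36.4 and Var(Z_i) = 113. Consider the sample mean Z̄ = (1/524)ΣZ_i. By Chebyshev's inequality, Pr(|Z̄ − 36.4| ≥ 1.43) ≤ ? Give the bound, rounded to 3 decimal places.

0.105

Var(Z̄) = Var(Z_i)/n = 113/524 = 0.21565.
Chebyshev: Pr(|Z̄ − 36.4| ≥ 1.43) ≤ Var(Z̄)/(1.43)² = 113/(524·1.43²) = 0.1055.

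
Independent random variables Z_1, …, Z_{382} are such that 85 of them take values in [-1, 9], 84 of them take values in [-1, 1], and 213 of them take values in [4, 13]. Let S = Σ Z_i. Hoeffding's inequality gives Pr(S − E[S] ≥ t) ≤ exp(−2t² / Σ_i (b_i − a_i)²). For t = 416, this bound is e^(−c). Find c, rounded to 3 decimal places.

Σ(b_i − a_i)² = 85·10² + 84·2² + 213·9² = 26089.
c = 2t² / 26089 = 2·416² / 26089 = 13.2666.

13.267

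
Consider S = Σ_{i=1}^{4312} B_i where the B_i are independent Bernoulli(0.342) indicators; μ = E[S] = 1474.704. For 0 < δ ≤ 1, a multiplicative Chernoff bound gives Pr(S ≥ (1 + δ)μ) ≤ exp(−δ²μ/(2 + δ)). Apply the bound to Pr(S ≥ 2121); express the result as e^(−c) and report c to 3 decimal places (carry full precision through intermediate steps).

Write 2121 = (1 + δ)μ, so δ = 2121/1474.704 − 1 = 0.4382547…
Then the exponent is δ²μ/(2 + δ) = (2121 − μ)² / (μ·(2 + δ)) = 116.165991.

116.166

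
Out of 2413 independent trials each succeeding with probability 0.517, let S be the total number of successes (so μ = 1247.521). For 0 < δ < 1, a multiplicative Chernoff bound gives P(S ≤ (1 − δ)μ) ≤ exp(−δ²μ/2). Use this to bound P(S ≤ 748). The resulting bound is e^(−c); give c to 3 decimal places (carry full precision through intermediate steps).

100.007

Write 748 = (1 − δ)μ, so δ = 1 − 748/1247.521 = 0.4004109…
Then the exponent is δ²μ/2 = (μ − 748)²/(2μ) = 100.006825.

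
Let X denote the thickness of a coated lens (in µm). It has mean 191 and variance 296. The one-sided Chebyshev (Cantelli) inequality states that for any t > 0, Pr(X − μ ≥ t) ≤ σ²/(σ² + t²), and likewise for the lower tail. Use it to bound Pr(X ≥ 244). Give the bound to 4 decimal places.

0.0953

Here σ² = 296 and t = 53, so σ² + t² = 3105.
Cantelli's bound: 296/3105 = 0.0953.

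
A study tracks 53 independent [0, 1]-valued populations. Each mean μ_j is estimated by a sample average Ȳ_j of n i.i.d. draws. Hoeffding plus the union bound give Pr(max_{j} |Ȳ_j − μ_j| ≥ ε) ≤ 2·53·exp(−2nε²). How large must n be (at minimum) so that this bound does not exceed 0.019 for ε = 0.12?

300

Need 2·53·exp(−2nε²) ≤ 0.019, i.e. exp(−2nε²) ≤ 0.019/106.
So 2nε² ≥ ln(106/0.019) = 8.626755.
Hence n ≥ 8.626755/(2·0.12²) = 299.540.
The smallest integer n is 300.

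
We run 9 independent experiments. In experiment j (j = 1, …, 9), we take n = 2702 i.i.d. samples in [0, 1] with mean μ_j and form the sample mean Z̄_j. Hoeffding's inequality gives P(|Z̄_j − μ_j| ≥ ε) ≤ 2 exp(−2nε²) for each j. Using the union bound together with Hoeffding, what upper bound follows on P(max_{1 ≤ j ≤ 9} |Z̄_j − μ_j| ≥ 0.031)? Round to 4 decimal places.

0.1000

Per-experiment Hoeffding bound: 2·exp(−2·2702·0.031²) = 2·exp(−5.19324) = 0.011108.
Union bound over 9 events: 9·0.011108 = 0.09997.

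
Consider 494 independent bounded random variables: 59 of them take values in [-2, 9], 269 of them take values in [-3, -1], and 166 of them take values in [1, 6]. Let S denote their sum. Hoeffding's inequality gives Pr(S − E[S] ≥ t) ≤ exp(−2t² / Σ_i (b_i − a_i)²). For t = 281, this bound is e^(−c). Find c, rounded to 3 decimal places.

12.772

Σ(b_i − a_i)² = 59·11² + 269·2² + 166·5² = 12365.
c = 2t² / 12365 = 2·281² / 12365 = 12.7717.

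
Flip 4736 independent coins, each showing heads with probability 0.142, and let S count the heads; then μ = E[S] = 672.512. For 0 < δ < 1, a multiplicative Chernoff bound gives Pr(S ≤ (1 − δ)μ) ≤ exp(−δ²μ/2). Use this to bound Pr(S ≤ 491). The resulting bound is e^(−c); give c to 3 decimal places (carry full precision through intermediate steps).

24.495

Write 491 = (1 − δ)μ, so δ = 1 − 491/672.512 = 0.2699015…
Then the exponent is δ²μ/2 = (μ − 491)²/(2μ) = 24.495181.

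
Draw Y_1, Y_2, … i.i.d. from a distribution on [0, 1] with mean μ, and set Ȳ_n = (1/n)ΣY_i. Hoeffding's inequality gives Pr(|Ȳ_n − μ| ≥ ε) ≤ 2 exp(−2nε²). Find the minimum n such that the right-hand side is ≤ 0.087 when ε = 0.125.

Require 2·exp(−2nε²) ≤ 0.087, i.e. 2nε² ≥ ln(2/0.087) = 3.134994.
So n ≥ 3.134994 / (2·0.125²) = 100.320.
The smallest integer n is 101.

101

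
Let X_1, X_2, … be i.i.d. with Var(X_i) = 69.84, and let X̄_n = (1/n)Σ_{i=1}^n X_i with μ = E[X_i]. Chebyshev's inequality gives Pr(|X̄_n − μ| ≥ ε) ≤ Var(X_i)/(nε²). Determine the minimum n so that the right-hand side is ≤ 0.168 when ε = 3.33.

38

Require 69.84/(n·3.33²) ≤ 0.168, i.e. n ≥ 69.84/(0.168·3.33²) = 37.489.
The smallest integer n is 38.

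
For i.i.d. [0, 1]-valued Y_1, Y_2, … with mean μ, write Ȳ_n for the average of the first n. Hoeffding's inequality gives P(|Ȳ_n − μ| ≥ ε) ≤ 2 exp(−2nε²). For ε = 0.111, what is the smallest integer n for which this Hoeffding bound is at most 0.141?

Require 2·exp(−2nε²) ≤ 0.141, i.e. 2nε² ≥ ln(2/0.141) = 2.652143.
So n ≥ 2.652143 / (2·0.111²) = 107.627.
The smallest integer n is 108.

108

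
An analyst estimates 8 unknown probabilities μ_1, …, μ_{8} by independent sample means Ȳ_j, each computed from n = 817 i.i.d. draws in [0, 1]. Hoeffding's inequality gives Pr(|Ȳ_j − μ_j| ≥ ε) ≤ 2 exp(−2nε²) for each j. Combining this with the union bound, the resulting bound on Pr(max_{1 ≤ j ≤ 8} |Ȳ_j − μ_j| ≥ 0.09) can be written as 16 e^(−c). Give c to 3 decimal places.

Union bound over the 8 events: Pr(max_{1 ≤ j ≤ 8} |Ȳ_j − μ_j| ≥ 0.09) ≤ 8·2·exp(−2nε²) = 16 exp(−2·817·0.09²).
So c = 2·817·0.09² = 13.2354.

13.235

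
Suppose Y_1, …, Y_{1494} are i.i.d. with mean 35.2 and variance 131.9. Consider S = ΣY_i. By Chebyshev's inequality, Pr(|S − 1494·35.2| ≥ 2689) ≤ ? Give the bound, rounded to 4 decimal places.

0.0273

Var(S) = n·Var(Y_i) = 1494·131.9 = 197058.6.
Chebyshev: Pr(|S − 1494·35.2| ≥ 2689) ≤ Var(S)/2689² = 197058.6/7230721 = 0.0273.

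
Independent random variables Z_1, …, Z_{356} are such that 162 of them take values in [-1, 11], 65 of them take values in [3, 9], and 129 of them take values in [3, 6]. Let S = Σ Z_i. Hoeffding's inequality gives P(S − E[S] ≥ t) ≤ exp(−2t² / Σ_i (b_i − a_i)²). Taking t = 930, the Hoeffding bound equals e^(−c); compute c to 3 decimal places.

Σ(b_i − a_i)² = 162·12² + 65·6² + 129·3² = 26829.
c = 2t² / 26829 = 2·930² / 26829 = 64.4750.

64.475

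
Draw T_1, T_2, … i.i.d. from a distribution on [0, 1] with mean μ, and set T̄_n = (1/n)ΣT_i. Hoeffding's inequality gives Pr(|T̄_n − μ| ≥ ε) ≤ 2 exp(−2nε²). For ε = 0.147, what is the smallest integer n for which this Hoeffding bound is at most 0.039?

92

Require 2·exp(−2nε²) ≤ 0.039, i.e. 2nε² ≥ ln(2/0.039) = 3.937341.
So n ≥ 3.937341 / (2·0.147²) = 91.104.
The smallest integer n is 92.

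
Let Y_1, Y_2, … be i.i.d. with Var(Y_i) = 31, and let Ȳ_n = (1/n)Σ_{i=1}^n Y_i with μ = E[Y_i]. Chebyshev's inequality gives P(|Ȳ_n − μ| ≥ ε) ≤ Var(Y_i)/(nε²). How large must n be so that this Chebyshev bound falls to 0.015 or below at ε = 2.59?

309

Require 31/(n·2.59²) ≤ 0.015, i.e. n ≥ 31/(0.015·2.59²) = 308.085.
The smallest integer n is 309.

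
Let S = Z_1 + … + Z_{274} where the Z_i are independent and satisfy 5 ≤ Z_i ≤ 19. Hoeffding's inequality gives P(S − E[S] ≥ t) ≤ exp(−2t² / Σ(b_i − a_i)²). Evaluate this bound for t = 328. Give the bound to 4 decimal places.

Σ(b_i − a_i)² = 274·(14)² = 53704.
Exponent = 2·328²/53704 = 4.0066.
Bound = exp(−4.0066) = 0.01820.

0.0182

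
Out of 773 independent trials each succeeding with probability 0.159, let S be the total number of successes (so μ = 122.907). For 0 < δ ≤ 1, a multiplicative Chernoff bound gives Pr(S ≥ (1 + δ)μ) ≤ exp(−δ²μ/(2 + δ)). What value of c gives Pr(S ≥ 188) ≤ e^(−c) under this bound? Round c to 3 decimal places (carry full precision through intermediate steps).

Write 188 = (1 + δ)μ, so δ = 188/122.907 − 1 = 0.5296118…
Then the exponent is δ²μ/(2 + δ) = (188 − μ)² / (μ·(2 + δ)) = 13.628187.

13.628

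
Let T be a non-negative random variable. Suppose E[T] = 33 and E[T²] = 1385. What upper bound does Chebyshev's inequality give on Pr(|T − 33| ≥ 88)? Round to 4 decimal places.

Var(T) = E[T²] − (E[T])² = 1385 − 1089 = 296.
Chebyshev's inequality: Pr(|T − μ| ≥ t) ≤ Var(T)/t² = 296/7744 = 0.0382.

0.0382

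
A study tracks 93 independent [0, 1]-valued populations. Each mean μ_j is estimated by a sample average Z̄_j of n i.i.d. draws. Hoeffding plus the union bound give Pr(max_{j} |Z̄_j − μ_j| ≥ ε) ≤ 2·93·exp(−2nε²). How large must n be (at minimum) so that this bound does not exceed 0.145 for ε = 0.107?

313

Need 2·93·exp(−2nε²) ≤ 0.145, i.e. exp(−2nε²) ≤ 0.145/186.
So 2nε² ≥ ln(186/0.145) = 7.156768.
Hence n ≥ 7.156768/(2·0.107²) = 312.550.
The smallest integer n is 313.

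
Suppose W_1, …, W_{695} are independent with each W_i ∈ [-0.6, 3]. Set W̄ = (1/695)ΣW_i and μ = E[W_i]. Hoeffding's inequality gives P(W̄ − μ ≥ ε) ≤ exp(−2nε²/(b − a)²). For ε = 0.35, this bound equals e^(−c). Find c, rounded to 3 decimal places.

13.139

c = 2nε²/(b − a)² = 2·695·0.35² / 3.6² = 13.1385.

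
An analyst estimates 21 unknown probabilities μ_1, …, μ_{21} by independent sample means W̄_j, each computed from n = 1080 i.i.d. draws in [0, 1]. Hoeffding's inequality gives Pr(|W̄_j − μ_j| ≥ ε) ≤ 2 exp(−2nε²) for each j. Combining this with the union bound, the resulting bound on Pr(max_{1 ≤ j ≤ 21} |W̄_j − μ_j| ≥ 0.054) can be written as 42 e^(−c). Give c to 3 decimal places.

Union bound over the 21 events: Pr(max_{1 ≤ j ≤ 21} |W̄_j − μ_j| ≥ 0.054) ≤ 21·2·exp(−2nε²) = 42 exp(−2·1080·0.054²).
So c = 2·1080·0.054² = 6.2986.

6.299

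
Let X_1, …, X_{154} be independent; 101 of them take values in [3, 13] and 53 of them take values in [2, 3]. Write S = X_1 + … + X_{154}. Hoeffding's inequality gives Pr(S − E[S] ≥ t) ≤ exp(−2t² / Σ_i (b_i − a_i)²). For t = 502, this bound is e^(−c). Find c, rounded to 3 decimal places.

Σ(b_i − a_i)² = 101·10² + 53·1² = 10153.
c = 2t² / 10153 = 2·502² / 10153 = 49.6413.

49.641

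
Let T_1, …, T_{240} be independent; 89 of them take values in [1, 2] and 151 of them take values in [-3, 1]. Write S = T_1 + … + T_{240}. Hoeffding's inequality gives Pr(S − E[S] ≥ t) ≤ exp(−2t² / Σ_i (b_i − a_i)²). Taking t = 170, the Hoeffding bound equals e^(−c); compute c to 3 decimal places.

23.074

Σ(b_i − a_i)² = 89·1² + 151·4² = 2505.
c = 2t² / 2505 = 2·170² / 2505 = 23.0739.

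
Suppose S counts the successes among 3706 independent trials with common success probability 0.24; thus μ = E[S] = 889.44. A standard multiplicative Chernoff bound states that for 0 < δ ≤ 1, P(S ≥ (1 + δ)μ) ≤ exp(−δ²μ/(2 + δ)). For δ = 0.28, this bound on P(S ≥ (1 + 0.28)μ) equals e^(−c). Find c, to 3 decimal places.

30.584

c = δ²μ/(2 + δ) = 0.28²·889.44/(2 + 0.28) = 30.5843.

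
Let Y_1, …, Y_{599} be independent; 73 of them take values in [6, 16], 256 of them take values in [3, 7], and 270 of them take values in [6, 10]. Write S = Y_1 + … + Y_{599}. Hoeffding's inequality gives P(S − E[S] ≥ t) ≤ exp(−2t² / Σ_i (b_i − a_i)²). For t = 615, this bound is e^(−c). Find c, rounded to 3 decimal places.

Σ(b_i − a_i)² = 73·10² + 256·4² + 270·4² = 15716.
c = 2t² / 15716 = 2·615² / 15716 = 48.1325.

48.132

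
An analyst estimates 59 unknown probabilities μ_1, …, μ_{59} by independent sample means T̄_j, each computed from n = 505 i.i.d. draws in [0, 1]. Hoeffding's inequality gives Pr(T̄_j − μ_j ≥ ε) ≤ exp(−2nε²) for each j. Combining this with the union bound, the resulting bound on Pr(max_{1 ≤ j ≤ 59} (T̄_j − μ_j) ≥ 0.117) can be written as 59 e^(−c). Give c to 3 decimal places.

Union bound over the 59 events: Pr(max_{1 ≤ j ≤ 59} (T̄_j − μ_j) ≥ 0.117) ≤ 59·exp(−2nε²) = 59 exp(−2·505·0.117²).
So c = 2·505·0.117² = 13.8259.

13.826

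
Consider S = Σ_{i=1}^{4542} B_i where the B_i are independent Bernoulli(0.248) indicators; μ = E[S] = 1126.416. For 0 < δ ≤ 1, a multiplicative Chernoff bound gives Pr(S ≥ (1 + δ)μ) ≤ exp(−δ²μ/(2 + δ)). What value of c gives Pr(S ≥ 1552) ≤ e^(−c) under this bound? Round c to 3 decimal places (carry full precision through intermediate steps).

Write 1552 = (1 + δ)μ, so δ = 1552/1126.416 − 1 = 0.3778213…
Then the exponent is δ²μ/(2 + δ) = (1552 − μ)² / (μ·(2 + δ)) = 67.622707.

67.623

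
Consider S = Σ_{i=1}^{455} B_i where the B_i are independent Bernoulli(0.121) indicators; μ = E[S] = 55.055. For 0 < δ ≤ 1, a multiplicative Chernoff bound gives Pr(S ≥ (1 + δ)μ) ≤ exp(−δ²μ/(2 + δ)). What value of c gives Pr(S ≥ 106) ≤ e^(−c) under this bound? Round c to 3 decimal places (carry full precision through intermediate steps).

Write 106 = (1 + δ)μ, so δ = 106/55.055 − 1 = 0.9253474…
Then the exponent is δ²μ/(2 + δ) = (106 − μ)² / (μ·(2 + δ)) = 16.114948.

16.115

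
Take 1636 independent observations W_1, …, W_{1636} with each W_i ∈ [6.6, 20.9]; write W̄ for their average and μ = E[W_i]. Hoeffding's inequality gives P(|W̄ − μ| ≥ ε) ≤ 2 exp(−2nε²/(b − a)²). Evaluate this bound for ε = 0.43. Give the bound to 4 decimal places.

Exponent: 2nε²/(b − a)² = 2·1636·0.43² / 14.3² = 2.95854.
Bound = 2·exp(−2.95854) = 0.10379.

0.1038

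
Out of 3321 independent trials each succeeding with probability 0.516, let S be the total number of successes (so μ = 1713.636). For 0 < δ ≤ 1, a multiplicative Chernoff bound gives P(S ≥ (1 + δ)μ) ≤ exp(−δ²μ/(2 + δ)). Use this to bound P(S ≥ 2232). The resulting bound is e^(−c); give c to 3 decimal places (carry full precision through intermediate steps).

Write 2232 = (1 + δ)μ, so δ = 2232/1713.636 − 1 = 0.3024936…
Then the exponent is δ²μ/(2 + δ) = (2232 − μ)² / (μ·(2 + δ)) = 68.100868.

68.101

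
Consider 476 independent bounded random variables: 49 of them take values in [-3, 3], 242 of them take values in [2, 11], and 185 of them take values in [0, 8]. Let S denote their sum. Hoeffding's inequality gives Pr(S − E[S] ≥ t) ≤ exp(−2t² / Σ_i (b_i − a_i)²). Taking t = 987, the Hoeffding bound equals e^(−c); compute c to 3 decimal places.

Σ(b_i − a_i)² = 49·6² + 242·9² + 185·8² = 33206.
c = 2t² / 33206 = 2·987² / 33206 = 58.6743.

58.674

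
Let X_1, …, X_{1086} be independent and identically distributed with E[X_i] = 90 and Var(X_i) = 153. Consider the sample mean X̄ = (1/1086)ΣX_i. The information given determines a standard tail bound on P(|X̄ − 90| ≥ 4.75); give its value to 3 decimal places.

0.006

With mean and variance of each term known, Chebyshev's inequality bounds the deviation of the sum (or sample mean).
Var(X̄) = Var(X_i)/n = 153/1086 = 0.14088.
Chebyshev: P(|X̄ − 90| ≥ 4.75) ≤ Var(X̄)/(4.75)² = 153/(1086·4.75²) = 0.0062.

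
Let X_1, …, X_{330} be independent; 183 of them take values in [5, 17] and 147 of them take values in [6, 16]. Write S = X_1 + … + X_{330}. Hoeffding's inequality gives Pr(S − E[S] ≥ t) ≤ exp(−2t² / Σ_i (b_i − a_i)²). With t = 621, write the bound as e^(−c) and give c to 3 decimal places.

18.788

Σ(b_i − a_i)² = 183·12² + 147·10² = 41052.
c = 2t² / 41052 = 2·621² / 41052 = 18.7879.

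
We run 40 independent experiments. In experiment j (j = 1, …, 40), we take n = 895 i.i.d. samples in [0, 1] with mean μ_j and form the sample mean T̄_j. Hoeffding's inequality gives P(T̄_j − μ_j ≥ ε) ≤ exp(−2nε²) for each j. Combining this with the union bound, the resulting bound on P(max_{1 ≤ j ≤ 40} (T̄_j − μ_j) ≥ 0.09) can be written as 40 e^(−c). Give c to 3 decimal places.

Union bound over the 40 events: P(max_{1 ≤ j ≤ 40} (T̄_j − μ_j) ≥ 0.09) ≤ 40·exp(−2nε²) = 40 exp(−2·895·0.09²).
So c = 2·895·0.09² = 14.4990.

14.499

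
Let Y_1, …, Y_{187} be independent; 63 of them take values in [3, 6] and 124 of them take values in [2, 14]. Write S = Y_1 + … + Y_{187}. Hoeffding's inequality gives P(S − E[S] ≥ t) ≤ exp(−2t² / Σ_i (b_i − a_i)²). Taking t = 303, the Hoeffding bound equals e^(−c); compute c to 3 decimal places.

9.967

Σ(b_i − a_i)² = 63·3² + 124·12² = 18423.
c = 2t² / 18423 = 2·303² / 18423 = 9.9668.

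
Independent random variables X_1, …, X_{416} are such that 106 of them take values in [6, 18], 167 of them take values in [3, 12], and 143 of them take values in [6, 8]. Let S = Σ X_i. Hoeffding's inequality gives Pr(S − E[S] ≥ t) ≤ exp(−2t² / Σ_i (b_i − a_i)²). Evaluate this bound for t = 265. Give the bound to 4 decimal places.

0.0084

Σ(b_i − a_i)² = 106·12² + 167·9² + 143·2² = 29363.
Exponent = 2·265² / 29363 = 4.78323.
Bound = exp(−4.78323) = 0.00837.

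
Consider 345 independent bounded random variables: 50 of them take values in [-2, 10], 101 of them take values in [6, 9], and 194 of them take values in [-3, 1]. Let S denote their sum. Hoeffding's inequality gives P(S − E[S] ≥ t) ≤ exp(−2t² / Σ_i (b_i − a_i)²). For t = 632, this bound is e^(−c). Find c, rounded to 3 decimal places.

71.243

Σ(b_i − a_i)² = 50·12² + 101·3² + 194·4² = 11213.
c = 2t² / 11213 = 2·632² / 11213 = 71.2430.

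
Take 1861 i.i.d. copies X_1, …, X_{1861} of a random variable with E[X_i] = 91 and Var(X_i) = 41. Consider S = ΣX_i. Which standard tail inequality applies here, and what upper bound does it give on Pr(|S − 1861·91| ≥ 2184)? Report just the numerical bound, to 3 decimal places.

With mean and variance of each term known, Chebyshev's inequality bounds the deviation of the sum (or sample mean).
Var(S) = n·Var(X_i) = 1861·41 = 76301.
Chebyshev: Pr(|S − 1861·91| ≥ 2184) ≤ Var(S)/2184² = 76301/4769856 = 0.0160.

0.016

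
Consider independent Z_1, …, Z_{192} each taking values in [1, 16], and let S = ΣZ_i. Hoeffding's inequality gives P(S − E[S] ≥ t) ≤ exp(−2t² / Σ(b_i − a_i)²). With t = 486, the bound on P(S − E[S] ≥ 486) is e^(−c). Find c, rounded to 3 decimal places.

Σ(b_i − a_i)² = 192·(15)² = 43200.
c = 2t²/43200 = 2·486²/43200 = 10.9350.

10.935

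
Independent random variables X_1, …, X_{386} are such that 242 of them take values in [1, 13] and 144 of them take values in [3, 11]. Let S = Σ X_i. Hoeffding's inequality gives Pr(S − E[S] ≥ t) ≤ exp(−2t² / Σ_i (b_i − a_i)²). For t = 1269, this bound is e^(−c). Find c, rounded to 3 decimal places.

73.092

Σ(b_i − a_i)² = 242·12² + 144·8² = 44064.
c = 2t² / 44064 = 2·1269² / 44064 = 73.0919.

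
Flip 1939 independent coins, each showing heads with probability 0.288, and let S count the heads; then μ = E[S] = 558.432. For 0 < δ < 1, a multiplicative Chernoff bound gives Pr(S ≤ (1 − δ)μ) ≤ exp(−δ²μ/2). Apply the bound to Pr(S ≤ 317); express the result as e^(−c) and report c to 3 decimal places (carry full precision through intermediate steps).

Write 317 = (1 − δ)μ, so δ = 1 − 317/558.432 = 0.4323391…
Then the exponent is δ²μ/2 = (μ − 317)²/(2μ) = 52.190249.

52.190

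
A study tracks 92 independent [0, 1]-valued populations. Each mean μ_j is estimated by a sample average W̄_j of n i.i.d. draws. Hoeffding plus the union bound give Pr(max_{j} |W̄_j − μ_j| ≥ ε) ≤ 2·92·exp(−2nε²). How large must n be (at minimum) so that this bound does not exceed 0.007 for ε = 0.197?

Need 2·92·exp(−2nε²) ≤ 0.007, i.e. exp(−2nε²) ≤ 0.007/184.
So 2nε² ≥ ln(184/0.007) = 10.176781.
Hence n ≥ 10.176781/(2·0.197²) = 131.114.
The smallest integer n is 132.

132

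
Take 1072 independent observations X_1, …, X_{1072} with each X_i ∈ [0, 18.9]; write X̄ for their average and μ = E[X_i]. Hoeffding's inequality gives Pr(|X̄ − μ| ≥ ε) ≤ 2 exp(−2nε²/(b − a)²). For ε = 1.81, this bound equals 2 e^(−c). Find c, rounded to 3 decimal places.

c = 2nε²/(b − a)² = 2·1072·1.81² / 18.9² = 19.6634.

19.663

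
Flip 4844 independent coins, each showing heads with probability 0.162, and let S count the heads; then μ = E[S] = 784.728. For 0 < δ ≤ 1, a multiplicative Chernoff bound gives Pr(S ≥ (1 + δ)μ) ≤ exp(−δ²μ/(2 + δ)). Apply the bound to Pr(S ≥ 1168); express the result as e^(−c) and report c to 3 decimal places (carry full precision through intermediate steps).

Write 1168 = (1 + δ)μ, so δ = 1168/784.728 − 1 = 0.4884138…
Then the exponent is δ²μ/(2 + δ) = (1168 − μ)² / (μ·(2 + δ)) = 75.226773.

75.227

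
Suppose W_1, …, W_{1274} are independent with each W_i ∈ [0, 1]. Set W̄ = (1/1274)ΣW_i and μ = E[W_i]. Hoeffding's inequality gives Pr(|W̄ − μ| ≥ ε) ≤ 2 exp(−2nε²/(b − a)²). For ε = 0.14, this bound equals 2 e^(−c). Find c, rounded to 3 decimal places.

c = 2nε²/(b − a)² = 2·1274·0.14² / 1² = 49.9408.

49.941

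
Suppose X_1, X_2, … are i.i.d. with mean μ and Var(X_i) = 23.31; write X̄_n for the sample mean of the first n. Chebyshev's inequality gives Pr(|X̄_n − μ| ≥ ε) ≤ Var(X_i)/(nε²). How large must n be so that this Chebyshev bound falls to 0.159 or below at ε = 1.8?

46

Require 23.31/(n·1.8²) ≤ 0.159, i.e. n ≥ 23.31/(0.159·1.8²) = 45.248.
The smallest integer n is 46.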